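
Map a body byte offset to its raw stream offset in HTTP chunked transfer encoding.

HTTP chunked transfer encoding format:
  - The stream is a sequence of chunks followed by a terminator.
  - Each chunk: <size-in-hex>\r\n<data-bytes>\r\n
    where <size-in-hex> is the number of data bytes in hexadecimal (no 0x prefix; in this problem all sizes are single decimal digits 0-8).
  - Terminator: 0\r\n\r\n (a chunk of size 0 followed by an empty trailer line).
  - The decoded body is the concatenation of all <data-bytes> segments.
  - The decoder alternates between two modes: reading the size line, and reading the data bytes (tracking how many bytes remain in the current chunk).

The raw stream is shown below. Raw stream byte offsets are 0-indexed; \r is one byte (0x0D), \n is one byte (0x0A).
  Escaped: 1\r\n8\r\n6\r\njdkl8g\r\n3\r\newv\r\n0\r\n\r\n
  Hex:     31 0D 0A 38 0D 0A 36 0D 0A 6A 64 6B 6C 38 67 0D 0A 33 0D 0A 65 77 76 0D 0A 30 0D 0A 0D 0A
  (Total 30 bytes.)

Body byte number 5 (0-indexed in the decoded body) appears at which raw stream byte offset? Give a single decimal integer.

Chunk 1: stream[0..1]='1' size=0x1=1, data at stream[3..4]='8' -> body[0..1], body so far='8'
Chunk 2: stream[6..7]='6' size=0x6=6, data at stream[9..15]='jdkl8g' -> body[1..7], body so far='8jdkl8g'
Chunk 3: stream[17..18]='3' size=0x3=3, data at stream[20..23]='ewv' -> body[7..10], body so far='8jdkl8gewv'
Chunk 4: stream[25..26]='0' size=0 (terminator). Final body='8jdkl8gewv' (10 bytes)
Body byte 5 at stream offset 13

Answer: 13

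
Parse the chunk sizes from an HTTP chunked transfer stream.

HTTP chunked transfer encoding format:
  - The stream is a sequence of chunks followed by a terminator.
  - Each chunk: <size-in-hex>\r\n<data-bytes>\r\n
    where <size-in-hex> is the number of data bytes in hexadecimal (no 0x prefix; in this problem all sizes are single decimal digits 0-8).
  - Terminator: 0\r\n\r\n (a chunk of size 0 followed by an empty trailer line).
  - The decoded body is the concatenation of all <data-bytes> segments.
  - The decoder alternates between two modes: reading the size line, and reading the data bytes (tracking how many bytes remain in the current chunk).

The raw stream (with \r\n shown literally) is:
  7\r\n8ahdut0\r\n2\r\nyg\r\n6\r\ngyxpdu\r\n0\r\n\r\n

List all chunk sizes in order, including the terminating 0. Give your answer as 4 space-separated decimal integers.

Answer: 7 2 6 0

Derivation:
Chunk 1: stream[0..1]='7' size=0x7=7, data at stream[3..10]='8ahdut0' -> body[0..7], body so far='8ahdut0'
Chunk 2: stream[12..13]='2' size=0x2=2, data at stream[15..17]='yg' -> body[7..9], body so far='8ahdut0yg'
Chunk 3: stream[19..20]='6' size=0x6=6, data at stream[22..28]='gyxpdu' -> body[9..15], body so far='8ahdut0yggyxpdu'
Chunk 4: stream[30..31]='0' size=0 (terminator). Final body='8ahdut0yggyxpdu' (15 bytes)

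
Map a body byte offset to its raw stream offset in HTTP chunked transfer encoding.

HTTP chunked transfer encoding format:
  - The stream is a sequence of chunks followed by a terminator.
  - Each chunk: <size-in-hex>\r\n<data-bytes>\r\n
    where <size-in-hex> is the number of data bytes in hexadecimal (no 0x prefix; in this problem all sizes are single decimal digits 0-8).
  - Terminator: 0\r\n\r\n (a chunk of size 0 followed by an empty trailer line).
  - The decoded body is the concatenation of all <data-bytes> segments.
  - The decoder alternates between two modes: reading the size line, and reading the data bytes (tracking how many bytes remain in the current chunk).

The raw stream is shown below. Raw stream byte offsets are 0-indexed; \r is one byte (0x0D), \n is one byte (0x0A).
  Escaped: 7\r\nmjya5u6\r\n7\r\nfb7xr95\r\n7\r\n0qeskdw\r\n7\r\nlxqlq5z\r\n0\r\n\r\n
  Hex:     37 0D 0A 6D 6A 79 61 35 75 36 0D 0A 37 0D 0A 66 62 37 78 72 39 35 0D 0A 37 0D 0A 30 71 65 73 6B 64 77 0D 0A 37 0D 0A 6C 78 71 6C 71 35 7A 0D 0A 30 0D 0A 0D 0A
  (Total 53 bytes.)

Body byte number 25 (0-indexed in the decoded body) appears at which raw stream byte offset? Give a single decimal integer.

Chunk 1: stream[0..1]='7' size=0x7=7, data at stream[3..10]='mjya5u6' -> body[0..7], body so far='mjya5u6'
Chunk 2: stream[12..13]='7' size=0x7=7, data at stream[15..22]='fb7xr95' -> body[7..14], body so far='mjya5u6fb7xr95'
Chunk 3: stream[24..25]='7' size=0x7=7, data at stream[27..34]='0qeskdw' -> body[14..21], body so far='mjya5u6fb7xr950qeskdw'
Chunk 4: stream[36..37]='7' size=0x7=7, data at stream[39..46]='lxqlq5z' -> body[21..28], body so far='mjya5u6fb7xr950qeskdwlxqlq5z'
Chunk 5: stream[48..49]='0' size=0 (terminator). Final body='mjya5u6fb7xr950qeskdwlxqlq5z' (28 bytes)
Body byte 25 at stream offset 43

Answer: 43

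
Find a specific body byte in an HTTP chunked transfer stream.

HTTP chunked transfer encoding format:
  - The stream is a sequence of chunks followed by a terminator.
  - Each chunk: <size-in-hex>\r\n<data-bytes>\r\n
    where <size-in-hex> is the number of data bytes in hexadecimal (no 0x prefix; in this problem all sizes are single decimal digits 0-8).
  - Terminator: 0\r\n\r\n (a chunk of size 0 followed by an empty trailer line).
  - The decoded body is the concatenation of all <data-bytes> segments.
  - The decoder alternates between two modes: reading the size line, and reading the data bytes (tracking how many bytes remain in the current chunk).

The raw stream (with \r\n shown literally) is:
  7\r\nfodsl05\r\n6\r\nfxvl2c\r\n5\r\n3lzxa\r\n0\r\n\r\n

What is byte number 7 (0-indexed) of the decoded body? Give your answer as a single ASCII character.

Answer: f

Derivation:
Chunk 1: stream[0..1]='7' size=0x7=7, data at stream[3..10]='fodsl05' -> body[0..7], body so far='fodsl05'
Chunk 2: stream[12..13]='6' size=0x6=6, data at stream[15..21]='fxvl2c' -> body[7..13], body so far='fodsl05fxvl2c'
Chunk 3: stream[23..24]='5' size=0x5=5, data at stream[26..31]='3lzxa' -> body[13..18], body so far='fodsl05fxvl2c3lzxa'
Chunk 4: stream[33..34]='0' size=0 (terminator). Final body='fodsl05fxvl2c3lzxa' (18 bytes)
Body byte 7 = 'f'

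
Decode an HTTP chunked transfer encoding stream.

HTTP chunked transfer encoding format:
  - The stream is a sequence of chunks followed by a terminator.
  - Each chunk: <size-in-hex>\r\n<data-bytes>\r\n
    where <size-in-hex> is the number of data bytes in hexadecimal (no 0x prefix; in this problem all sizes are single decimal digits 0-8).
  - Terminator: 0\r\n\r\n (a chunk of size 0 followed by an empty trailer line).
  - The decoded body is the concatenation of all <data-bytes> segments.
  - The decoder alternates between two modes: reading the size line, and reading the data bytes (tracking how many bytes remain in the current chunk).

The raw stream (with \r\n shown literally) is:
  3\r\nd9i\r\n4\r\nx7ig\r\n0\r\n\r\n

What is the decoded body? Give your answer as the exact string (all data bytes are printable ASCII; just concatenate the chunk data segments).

Chunk 1: stream[0..1]='3' size=0x3=3, data at stream[3..6]='d9i' -> body[0..3], body so far='d9i'
Chunk 2: stream[8..9]='4' size=0x4=4, data at stream[11..15]='x7ig' -> body[3..7], body so far='d9ix7ig'
Chunk 3: stream[17..18]='0' size=0 (terminator). Final body='d9ix7ig' (7 bytes)

Answer: d9ix7ig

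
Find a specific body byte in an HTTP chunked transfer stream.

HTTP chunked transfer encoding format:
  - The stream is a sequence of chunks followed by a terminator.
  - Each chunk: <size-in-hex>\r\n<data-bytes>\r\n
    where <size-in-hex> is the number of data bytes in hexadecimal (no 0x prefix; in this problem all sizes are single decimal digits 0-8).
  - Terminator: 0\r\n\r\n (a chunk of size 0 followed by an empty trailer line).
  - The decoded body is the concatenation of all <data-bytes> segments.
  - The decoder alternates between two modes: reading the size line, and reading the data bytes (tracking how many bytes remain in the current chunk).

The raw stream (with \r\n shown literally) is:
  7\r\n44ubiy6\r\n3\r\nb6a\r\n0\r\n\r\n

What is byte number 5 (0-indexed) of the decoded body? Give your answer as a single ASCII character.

Chunk 1: stream[0..1]='7' size=0x7=7, data at stream[3..10]='44ubiy6' -> body[0..7], body so far='44ubiy6'
Chunk 2: stream[12..13]='3' size=0x3=3, data at stream[15..18]='b6a' -> body[7..10], body so far='44ubiy6b6a'
Chunk 3: stream[20..21]='0' size=0 (terminator). Final body='44ubiy6b6a' (10 bytes)
Body byte 5 = 'y'

Answer: y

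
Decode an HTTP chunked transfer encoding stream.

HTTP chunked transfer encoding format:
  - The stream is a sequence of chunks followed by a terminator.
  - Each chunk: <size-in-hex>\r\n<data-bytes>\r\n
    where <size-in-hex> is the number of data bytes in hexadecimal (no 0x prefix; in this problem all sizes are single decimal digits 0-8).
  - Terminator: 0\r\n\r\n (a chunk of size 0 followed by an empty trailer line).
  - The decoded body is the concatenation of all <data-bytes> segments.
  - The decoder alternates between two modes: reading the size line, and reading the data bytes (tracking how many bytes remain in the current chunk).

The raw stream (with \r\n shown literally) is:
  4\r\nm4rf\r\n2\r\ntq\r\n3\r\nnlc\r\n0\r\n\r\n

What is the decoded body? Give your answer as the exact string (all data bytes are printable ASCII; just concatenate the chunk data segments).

Answer: m4rftqnlc

Derivation:
Chunk 1: stream[0..1]='4' size=0x4=4, data at stream[3..7]='m4rf' -> body[0..4], body so far='m4rf'
Chunk 2: stream[9..10]='2' size=0x2=2, data at stream[12..14]='tq' -> body[4..6], body so far='m4rftq'
Chunk 3: stream[16..17]='3' size=0x3=3, data at stream[19..22]='nlc' -> body[6..9], body so far='m4rftqnlc'
Chunk 4: stream[24..25]='0' size=0 (terminator). Final body='m4rftqnlc' (9 bytes)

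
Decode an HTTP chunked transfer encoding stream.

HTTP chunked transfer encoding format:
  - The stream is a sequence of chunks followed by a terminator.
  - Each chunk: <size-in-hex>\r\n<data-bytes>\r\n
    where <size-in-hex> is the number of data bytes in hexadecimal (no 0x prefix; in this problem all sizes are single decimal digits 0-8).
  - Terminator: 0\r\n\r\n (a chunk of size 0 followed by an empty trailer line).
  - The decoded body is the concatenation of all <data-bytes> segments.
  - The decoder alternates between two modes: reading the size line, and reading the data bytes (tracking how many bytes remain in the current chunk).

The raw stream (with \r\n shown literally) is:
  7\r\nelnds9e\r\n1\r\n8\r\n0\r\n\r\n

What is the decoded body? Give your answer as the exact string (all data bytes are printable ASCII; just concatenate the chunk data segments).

Answer: elnds9e8

Derivation:
Chunk 1: stream[0..1]='7' size=0x7=7, data at stream[3..10]='elnds9e' -> body[0..7], body so far='elnds9e'
Chunk 2: stream[12..13]='1' size=0x1=1, data at stream[15..16]='8' -> body[7..8], body so far='elnds9e8'
Chunk 3: stream[18..19]='0' size=0 (terminator). Final body='elnds9e8' (8 bytes)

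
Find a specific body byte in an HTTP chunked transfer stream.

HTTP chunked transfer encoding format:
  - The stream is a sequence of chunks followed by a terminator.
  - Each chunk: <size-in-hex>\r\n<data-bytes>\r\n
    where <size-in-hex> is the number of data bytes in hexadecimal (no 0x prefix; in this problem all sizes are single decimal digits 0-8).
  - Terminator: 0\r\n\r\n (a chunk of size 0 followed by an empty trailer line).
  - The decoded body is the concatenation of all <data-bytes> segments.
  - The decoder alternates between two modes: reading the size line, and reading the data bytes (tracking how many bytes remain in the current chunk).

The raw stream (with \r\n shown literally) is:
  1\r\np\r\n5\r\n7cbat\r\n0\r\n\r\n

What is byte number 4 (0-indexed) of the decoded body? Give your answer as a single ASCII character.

Answer: a

Derivation:
Chunk 1: stream[0..1]='1' size=0x1=1, data at stream[3..4]='p' -> body[0..1], body so far='p'
Chunk 2: stream[6..7]='5' size=0x5=5, data at stream[9..14]='7cbat' -> body[1..6], body so far='p7cbat'
Chunk 3: stream[16..17]='0' size=0 (terminator). Final body='p7cbat' (6 bytes)
Body byte 4 = 'a'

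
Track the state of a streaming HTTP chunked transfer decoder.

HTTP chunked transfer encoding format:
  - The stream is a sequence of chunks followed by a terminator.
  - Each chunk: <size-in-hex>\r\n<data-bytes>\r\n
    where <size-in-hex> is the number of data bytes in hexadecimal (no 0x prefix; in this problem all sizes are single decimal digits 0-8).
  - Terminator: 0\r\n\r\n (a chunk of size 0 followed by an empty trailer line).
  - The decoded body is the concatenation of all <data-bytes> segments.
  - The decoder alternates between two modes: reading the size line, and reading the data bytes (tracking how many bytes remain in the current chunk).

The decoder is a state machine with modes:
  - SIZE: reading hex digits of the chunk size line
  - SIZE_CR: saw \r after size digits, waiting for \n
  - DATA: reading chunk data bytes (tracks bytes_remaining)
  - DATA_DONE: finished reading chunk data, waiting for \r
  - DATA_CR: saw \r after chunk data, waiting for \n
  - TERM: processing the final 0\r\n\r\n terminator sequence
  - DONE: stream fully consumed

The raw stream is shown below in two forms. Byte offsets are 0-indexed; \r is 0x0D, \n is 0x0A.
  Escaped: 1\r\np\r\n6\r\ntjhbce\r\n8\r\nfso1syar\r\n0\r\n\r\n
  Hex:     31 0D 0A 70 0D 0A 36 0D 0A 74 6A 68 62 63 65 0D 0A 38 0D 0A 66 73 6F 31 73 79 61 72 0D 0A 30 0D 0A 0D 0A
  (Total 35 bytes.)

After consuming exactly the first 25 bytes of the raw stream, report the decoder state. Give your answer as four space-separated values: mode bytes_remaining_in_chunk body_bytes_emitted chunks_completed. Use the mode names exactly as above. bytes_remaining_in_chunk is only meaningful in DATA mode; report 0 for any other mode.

Answer: DATA 3 12 2

Derivation:
Byte 0 = '1': mode=SIZE remaining=0 emitted=0 chunks_done=0
Byte 1 = 0x0D: mode=SIZE_CR remaining=0 emitted=0 chunks_done=0
Byte 2 = 0x0A: mode=DATA remaining=1 emitted=0 chunks_done=0
Byte 3 = 'p': mode=DATA_DONE remaining=0 emitted=1 chunks_done=0
Byte 4 = 0x0D: mode=DATA_CR remaining=0 emitted=1 chunks_done=0
Byte 5 = 0x0A: mode=SIZE remaining=0 emitted=1 chunks_done=1
Byte 6 = '6': mode=SIZE remaining=0 emitted=1 chunks_done=1
Byte 7 = 0x0D: mode=SIZE_CR remaining=0 emitted=1 chunks_done=1
Byte 8 = 0x0A: mode=DATA remaining=6 emitted=1 chunks_done=1
Byte 9 = 't': mode=DATA remaining=5 emitted=2 chunks_done=1
Byte 10 = 'j': mode=DATA remaining=4 emitted=3 chunks_done=1
Byte 11 = 'h': mode=DATA remaining=3 emitted=4 chunks_done=1
Byte 12 = 'b': mode=DATA remaining=2 emitted=5 chunks_done=1
Byte 13 = 'c': mode=DATA remaining=1 emitted=6 chunks_done=1
Byte 14 = 'e': mode=DATA_DONE remaining=0 emitted=7 chunks_done=1
Byte 15 = 0x0D: mode=DATA_CR remaining=0 emitted=7 chunks_done=1
Byte 16 = 0x0A: mode=SIZE remaining=0 emitted=7 chunks_done=2
Byte 17 = '8': mode=SIZE remaining=0 emitted=7 chunks_done=2
Byte 18 = 0x0D: mode=SIZE_CR remaining=0 emitted=7 chunks_done=2
Byte 19 = 0x0A: mode=DATA remaining=8 emitted=7 chunks_done=2
Byte 20 = 'f': mode=DATA remaining=7 emitted=8 chunks_done=2
Byte 21 = 's': mode=DATA remaining=6 emitted=9 chunks_done=2
Byte 22 = 'o': mode=DATA remaining=5 emitted=10 chunks_done=2
Byte 23 = '1': mode=DATA remaining=4 emitted=11 chunks_done=2
Byte 24 = 's': mode=DATA remaining=3 emitted=12 chunks_done=2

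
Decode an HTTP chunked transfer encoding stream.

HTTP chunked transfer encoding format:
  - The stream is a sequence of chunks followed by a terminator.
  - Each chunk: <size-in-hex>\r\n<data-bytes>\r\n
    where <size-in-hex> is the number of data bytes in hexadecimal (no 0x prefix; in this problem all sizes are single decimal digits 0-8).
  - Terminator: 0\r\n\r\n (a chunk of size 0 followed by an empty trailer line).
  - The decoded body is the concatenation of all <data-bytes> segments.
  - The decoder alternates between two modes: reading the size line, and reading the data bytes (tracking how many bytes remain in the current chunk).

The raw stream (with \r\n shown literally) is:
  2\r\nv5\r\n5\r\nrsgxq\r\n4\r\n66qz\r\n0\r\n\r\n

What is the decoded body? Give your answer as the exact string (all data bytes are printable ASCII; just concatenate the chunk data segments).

Chunk 1: stream[0..1]='2' size=0x2=2, data at stream[3..5]='v5' -> body[0..2], body so far='v5'
Chunk 2: stream[7..8]='5' size=0x5=5, data at stream[10..15]='rsgxq' -> body[2..7], body so far='v5rsgxq'
Chunk 3: stream[17..18]='4' size=0x4=4, data at stream[20..24]='66qz' -> body[7..11], body so far='v5rsgxq66qz'
Chunk 4: stream[26..27]='0' size=0 (terminator). Final body='v5rsgxq66qz' (11 bytes)

Answer: v5rsgxq66qz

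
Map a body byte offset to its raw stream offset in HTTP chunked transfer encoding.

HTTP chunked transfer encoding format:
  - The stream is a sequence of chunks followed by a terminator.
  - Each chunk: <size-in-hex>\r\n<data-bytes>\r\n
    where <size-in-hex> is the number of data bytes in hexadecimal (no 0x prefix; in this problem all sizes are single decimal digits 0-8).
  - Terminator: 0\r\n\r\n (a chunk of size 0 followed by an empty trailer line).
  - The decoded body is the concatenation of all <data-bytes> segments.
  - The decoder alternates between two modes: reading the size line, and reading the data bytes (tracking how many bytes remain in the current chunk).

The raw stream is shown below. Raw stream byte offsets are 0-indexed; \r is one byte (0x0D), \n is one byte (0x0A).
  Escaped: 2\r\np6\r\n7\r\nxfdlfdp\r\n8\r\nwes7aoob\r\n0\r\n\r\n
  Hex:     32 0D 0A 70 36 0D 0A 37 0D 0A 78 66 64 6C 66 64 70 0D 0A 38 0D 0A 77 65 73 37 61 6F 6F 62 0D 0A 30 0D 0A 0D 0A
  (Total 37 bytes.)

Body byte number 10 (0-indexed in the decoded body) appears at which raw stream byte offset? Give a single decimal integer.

Chunk 1: stream[0..1]='2' size=0x2=2, data at stream[3..5]='p6' -> body[0..2], body so far='p6'
Chunk 2: stream[7..8]='7' size=0x7=7, data at stream[10..17]='xfdlfdp' -> body[2..9], body so far='p6xfdlfdp'
Chunk 3: stream[19..20]='8' size=0x8=8, data at stream[22..30]='wes7aoob' -> body[9..17], body so far='p6xfdlfdpwes7aoob'
Chunk 4: stream[32..33]='0' size=0 (terminator). Final body='p6xfdlfdpwes7aoob' (17 bytes)
Body byte 10 at stream offset 23

Answer: 23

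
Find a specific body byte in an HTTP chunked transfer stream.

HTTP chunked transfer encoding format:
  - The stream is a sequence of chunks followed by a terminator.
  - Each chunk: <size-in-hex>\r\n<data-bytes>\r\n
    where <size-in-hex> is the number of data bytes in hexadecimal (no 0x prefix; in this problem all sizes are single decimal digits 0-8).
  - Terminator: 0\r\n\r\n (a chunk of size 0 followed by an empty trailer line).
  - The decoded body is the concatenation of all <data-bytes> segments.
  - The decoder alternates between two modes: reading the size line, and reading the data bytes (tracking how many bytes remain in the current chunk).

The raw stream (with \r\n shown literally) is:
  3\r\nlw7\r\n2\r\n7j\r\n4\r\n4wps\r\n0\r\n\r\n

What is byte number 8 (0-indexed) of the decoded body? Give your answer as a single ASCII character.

Chunk 1: stream[0..1]='3' size=0x3=3, data at stream[3..6]='lw7' -> body[0..3], body so far='lw7'
Chunk 2: stream[8..9]='2' size=0x2=2, data at stream[11..13]='7j' -> body[3..5], body so far='lw77j'
Chunk 3: stream[15..16]='4' size=0x4=4, data at stream[18..22]='4wps' -> body[5..9], body so far='lw77j4wps'
Chunk 4: stream[24..25]='0' size=0 (terminator). Final body='lw77j4wps' (9 bytes)
Body byte 8 = 's'

Answer: s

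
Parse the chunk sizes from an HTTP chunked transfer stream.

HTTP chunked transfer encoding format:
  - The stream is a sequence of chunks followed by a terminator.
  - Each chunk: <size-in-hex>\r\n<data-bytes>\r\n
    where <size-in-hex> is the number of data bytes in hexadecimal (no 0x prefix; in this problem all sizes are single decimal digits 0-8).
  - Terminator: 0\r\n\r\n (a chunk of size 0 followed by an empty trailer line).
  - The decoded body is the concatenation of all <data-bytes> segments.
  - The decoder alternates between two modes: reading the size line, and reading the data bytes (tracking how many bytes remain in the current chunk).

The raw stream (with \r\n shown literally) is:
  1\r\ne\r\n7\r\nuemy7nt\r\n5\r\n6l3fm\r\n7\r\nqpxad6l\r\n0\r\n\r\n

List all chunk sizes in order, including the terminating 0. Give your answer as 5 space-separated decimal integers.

Answer: 1 7 5 7 0

Derivation:
Chunk 1: stream[0..1]='1' size=0x1=1, data at stream[3..4]='e' -> body[0..1], body so far='e'
Chunk 2: stream[6..7]='7' size=0x7=7, data at stream[9..16]='uemy7nt' -> body[1..8], body so far='euemy7nt'
Chunk 3: stream[18..19]='5' size=0x5=5, data at stream[21..26]='6l3fm' -> body[8..13], body so far='euemy7nt6l3fm'
Chunk 4: stream[28..29]='7' size=0x7=7, data at stream[31..38]='qpxad6l' -> body[13..20], body so far='euemy7nt6l3fmqpxad6l'
Chunk 5: stream[40..41]='0' size=0 (terminator). Final body='euemy7nt6l3fmqpxad6l' (20 bytes)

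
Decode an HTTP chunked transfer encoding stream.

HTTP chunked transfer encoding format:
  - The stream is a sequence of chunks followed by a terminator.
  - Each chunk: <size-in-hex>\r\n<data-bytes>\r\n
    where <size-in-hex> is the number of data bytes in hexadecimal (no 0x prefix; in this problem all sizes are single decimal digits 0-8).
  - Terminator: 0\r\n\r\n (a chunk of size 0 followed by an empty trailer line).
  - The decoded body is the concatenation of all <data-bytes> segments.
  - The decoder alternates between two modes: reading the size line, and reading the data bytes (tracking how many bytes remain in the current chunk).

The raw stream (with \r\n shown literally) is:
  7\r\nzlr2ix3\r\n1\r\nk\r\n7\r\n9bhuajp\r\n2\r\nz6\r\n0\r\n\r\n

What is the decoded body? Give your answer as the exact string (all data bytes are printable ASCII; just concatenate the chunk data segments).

Chunk 1: stream[0..1]='7' size=0x7=7, data at stream[3..10]='zlr2ix3' -> body[0..7], body so far='zlr2ix3'
Chunk 2: stream[12..13]='1' size=0x1=1, data at stream[15..16]='k' -> body[7..8], body so far='zlr2ix3k'
Chunk 3: stream[18..19]='7' size=0x7=7, data at stream[21..28]='9bhuajp' -> body[8..15], body so far='zlr2ix3k9bhuajp'
Chunk 4: stream[30..31]='2' size=0x2=2, data at stream[33..35]='z6' -> body[15..17], body so far='zlr2ix3k9bhuajpz6'
Chunk 5: stream[37..38]='0' size=0 (terminator). Final body='zlr2ix3k9bhuajpz6' (17 bytes)

Answer: zlr2ix3k9bhuajpz6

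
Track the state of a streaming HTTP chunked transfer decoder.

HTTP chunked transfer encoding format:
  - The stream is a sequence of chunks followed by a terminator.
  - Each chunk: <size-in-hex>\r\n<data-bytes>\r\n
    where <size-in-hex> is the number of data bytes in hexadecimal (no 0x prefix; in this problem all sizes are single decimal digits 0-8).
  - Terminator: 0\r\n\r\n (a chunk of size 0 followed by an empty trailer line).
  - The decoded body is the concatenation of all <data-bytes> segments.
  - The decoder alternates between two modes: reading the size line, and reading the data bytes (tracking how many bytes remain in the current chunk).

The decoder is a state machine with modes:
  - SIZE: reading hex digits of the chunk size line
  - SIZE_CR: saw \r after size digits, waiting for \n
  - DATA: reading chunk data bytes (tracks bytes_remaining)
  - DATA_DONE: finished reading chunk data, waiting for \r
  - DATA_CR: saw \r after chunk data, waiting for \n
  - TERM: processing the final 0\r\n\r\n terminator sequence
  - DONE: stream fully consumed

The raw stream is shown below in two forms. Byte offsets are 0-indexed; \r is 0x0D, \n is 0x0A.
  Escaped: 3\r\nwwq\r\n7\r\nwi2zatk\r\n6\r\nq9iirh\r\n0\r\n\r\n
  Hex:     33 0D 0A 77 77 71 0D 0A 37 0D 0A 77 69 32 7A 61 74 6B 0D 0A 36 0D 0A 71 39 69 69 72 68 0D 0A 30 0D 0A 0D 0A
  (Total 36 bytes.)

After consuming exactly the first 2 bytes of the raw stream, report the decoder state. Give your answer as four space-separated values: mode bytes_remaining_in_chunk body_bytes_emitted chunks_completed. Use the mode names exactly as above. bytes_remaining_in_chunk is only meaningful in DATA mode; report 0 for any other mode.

Answer: SIZE_CR 0 0 0

Derivation:
Byte 0 = '3': mode=SIZE remaining=0 emitted=0 chunks_done=0
Byte 1 = 0x0D: mode=SIZE_CR remaining=0 emitted=0 chunks_done=0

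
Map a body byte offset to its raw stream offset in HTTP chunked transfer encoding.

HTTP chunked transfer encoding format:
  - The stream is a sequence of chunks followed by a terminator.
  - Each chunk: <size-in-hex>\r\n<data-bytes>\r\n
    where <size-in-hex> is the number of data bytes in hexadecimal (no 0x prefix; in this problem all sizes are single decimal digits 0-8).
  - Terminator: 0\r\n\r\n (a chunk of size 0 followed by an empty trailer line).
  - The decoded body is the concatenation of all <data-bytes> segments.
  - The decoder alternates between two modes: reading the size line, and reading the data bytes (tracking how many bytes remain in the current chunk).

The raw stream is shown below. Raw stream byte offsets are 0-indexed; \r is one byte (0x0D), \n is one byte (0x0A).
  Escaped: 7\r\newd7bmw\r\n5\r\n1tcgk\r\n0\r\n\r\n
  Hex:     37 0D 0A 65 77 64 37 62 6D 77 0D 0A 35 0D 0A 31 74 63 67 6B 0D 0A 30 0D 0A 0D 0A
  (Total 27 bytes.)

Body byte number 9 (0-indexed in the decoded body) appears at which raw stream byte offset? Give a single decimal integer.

Chunk 1: stream[0..1]='7' size=0x7=7, data at stream[3..10]='ewd7bmw' -> body[0..7], body so far='ewd7bmw'
Chunk 2: stream[12..13]='5' size=0x5=5, data at stream[15..20]='1tcgk' -> body[7..12], body so far='ewd7bmw1tcgk'
Chunk 3: stream[22..23]='0' size=0 (terminator). Final body='ewd7bmw1tcgk' (12 bytes)
Body byte 9 at stream offset 17

Answer: 17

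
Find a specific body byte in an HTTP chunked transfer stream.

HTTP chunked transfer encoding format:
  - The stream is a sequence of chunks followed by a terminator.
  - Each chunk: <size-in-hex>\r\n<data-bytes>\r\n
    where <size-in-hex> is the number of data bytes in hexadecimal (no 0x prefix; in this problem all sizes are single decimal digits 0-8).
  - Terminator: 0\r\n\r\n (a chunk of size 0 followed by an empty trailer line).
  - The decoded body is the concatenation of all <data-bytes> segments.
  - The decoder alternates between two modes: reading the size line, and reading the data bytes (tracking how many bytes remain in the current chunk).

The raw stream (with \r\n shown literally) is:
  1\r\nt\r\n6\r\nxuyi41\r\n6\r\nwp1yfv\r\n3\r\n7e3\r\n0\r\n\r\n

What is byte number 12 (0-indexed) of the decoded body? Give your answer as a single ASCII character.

Answer: v

Derivation:
Chunk 1: stream[0..1]='1' size=0x1=1, data at stream[3..4]='t' -> body[0..1], body so far='t'
Chunk 2: stream[6..7]='6' size=0x6=6, data at stream[9..15]='xuyi41' -> body[1..7], body so far='txuyi41'
Chunk 3: stream[17..18]='6' size=0x6=6, data at stream[20..26]='wp1yfv' -> body[7..13], body so far='txuyi41wp1yfv'
Chunk 4: stream[28..29]='3' size=0x3=3, data at stream[31..34]='7e3' -> body[13..16], body so far='txuyi41wp1yfv7e3'
Chunk 5: stream[36..37]='0' size=0 (terminator). Final body='txuyi41wp1yfv7e3' (16 bytes)
Body byte 12 = 'v'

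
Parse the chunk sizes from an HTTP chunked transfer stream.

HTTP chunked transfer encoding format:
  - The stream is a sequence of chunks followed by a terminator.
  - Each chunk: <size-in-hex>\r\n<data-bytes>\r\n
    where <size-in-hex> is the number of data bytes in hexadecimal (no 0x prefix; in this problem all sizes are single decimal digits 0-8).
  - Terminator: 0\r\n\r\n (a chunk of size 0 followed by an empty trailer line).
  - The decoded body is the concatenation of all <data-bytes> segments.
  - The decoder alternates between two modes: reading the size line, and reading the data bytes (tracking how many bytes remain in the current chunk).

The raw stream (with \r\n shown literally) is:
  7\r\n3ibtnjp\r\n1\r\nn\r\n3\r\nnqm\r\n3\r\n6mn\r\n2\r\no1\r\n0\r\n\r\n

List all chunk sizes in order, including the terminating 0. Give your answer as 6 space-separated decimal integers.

Answer: 7 1 3 3 2 0

Derivation:
Chunk 1: stream[0..1]='7' size=0x7=7, data at stream[3..10]='3ibtnjp' -> body[0..7], body so far='3ibtnjp'
Chunk 2: stream[12..13]='1' size=0x1=1, data at stream[15..16]='n' -> body[7..8], body so far='3ibtnjpn'
Chunk 3: stream[18..19]='3' size=0x3=3, data at stream[21..24]='nqm' -> body[8..11], body so far='3ibtnjpnnqm'
Chunk 4: stream[26..27]='3' size=0x3=3, data at stream[29..32]='6mn' -> body[11..14], body so far='3ibtnjpnnqm6mn'
Chunk 5: stream[34..35]='2' size=0x2=2, data at stream[37..39]='o1' -> body[14..16], body so far='3ibtnjpnnqm6mno1'
Chunk 6: stream[41..42]='0' size=0 (terminator). Final body='3ibtnjpnnqm6mno1' (16 bytes)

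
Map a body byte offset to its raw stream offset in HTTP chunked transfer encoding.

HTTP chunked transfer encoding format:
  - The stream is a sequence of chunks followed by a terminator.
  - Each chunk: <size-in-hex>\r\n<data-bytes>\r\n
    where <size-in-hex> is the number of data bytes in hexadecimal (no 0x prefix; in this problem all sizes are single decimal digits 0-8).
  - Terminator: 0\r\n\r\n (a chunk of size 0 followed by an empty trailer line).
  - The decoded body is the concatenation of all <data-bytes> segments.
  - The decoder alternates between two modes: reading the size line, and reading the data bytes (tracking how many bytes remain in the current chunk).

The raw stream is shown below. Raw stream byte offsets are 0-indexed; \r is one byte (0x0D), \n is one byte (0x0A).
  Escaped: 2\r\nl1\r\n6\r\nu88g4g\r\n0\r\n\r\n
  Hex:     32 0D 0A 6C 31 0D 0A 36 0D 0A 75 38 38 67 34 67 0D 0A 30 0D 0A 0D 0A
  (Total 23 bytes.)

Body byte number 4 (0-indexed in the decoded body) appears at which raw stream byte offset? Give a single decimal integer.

Chunk 1: stream[0..1]='2' size=0x2=2, data at stream[3..5]='l1' -> body[0..2], body so far='l1'
Chunk 2: stream[7..8]='6' size=0x6=6, data at stream[10..16]='u88g4g' -> body[2..8], body so far='l1u88g4g'
Chunk 3: stream[18..19]='0' size=0 (terminator). Final body='l1u88g4g' (8 bytes)
Body byte 4 at stream offset 12

Answer: 12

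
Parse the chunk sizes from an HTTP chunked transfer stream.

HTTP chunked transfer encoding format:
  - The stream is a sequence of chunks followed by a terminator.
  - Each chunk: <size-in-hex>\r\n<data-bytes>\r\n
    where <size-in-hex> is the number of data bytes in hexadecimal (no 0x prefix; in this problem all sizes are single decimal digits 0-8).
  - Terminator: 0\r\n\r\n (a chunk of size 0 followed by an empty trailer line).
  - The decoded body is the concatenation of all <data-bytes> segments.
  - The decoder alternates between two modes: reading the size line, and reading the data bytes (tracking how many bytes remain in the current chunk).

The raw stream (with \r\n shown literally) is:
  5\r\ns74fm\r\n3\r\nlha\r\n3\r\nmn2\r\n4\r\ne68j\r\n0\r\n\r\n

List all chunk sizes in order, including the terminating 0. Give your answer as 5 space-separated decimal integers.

Answer: 5 3 3 4 0

Derivation:
Chunk 1: stream[0..1]='5' size=0x5=5, data at stream[3..8]='s74fm' -> body[0..5], body so far='s74fm'
Chunk 2: stream[10..11]='3' size=0x3=3, data at stream[13..16]='lha' -> body[5..8], body so far='s74fmlha'
Chunk 3: stream[18..19]='3' size=0x3=3, data at stream[21..24]='mn2' -> body[8..11], body so far='s74fmlhamn2'
Chunk 4: stream[26..27]='4' size=0x4=4, data at stream[29..33]='e68j' -> body[11..15], body so far='s74fmlhamn2e68j'
Chunk 5: stream[35..36]='0' size=0 (terminator). Final body='s74fmlhamn2e68j' (15 bytes)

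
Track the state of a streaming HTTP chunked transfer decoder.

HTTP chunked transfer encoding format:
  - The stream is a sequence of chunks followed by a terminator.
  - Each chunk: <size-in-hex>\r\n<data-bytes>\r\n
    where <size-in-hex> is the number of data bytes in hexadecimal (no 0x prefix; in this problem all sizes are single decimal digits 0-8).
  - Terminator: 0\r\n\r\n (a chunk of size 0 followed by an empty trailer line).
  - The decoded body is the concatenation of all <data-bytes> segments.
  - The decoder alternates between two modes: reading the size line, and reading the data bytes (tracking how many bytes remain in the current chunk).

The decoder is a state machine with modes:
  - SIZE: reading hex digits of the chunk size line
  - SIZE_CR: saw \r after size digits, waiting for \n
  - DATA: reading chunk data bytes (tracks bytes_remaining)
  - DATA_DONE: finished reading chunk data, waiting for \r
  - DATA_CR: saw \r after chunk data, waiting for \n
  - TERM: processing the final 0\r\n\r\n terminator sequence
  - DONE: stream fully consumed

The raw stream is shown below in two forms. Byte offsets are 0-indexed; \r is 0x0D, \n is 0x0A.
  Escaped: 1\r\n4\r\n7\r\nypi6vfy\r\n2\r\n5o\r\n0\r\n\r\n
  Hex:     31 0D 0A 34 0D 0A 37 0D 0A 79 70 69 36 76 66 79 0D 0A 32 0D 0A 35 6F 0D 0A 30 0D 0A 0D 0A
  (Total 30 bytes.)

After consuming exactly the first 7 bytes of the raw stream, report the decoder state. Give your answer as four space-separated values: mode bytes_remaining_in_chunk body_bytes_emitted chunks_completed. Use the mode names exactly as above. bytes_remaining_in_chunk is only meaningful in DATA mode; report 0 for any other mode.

Answer: SIZE 0 1 1

Derivation:
Byte 0 = '1': mode=SIZE remaining=0 emitted=0 chunks_done=0
Byte 1 = 0x0D: mode=SIZE_CR remaining=0 emitted=0 chunks_done=0
Byte 2 = 0x0A: mode=DATA remaining=1 emitted=0 chunks_done=0
Byte 3 = '4': mode=DATA_DONE remaining=0 emitted=1 chunks_done=0
Byte 4 = 0x0D: mode=DATA_CR remaining=0 emitted=1 chunks_done=0
Byte 5 = 0x0A: mode=SIZE remaining=0 emitted=1 chunks_done=1
Byte 6 = '7': mode=SIZE remaining=0 emitted=1 chunks_done=1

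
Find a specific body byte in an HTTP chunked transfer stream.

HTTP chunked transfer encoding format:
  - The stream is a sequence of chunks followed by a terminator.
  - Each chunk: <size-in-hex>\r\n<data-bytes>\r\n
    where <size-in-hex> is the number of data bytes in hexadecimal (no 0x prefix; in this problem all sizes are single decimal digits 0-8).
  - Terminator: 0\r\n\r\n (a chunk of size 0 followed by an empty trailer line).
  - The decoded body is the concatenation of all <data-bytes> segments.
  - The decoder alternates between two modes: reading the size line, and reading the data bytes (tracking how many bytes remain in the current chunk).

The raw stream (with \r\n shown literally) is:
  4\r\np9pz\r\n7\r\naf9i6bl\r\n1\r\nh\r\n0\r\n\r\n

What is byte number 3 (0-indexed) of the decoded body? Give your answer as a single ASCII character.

Answer: z

Derivation:
Chunk 1: stream[0..1]='4' size=0x4=4, data at stream[3..7]='p9pz' -> body[0..4], body so far='p9pz'
Chunk 2: stream[9..10]='7' size=0x7=7, data at stream[12..19]='af9i6bl' -> body[4..11], body so far='p9pzaf9i6bl'
Chunk 3: stream[21..22]='1' size=0x1=1, data at stream[24..25]='h' -> body[11..12], body so far='p9pzaf9i6blh'
Chunk 4: stream[27..28]='0' size=0 (terminator). Final body='p9pzaf9i6blh' (12 bytes)
Body byte 3 = 'z'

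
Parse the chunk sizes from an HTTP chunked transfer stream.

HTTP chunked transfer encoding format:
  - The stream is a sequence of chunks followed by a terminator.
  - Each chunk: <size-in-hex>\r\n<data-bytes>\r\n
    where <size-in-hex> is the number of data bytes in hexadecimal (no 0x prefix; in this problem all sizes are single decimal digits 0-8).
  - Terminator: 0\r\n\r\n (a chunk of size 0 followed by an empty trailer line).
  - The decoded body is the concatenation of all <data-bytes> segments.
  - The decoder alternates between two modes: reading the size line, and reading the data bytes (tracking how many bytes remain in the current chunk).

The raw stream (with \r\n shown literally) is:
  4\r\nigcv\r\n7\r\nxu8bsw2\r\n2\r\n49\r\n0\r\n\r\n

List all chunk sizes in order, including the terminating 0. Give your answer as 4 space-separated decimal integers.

Chunk 1: stream[0..1]='4' size=0x4=4, data at stream[3..7]='igcv' -> body[0..4], body so far='igcv'
Chunk 2: stream[9..10]='7' size=0x7=7, data at stream[12..19]='xu8bsw2' -> body[4..11], body so far='igcvxu8bsw2'
Chunk 3: stream[21..22]='2' size=0x2=2, data at stream[24..26]='49' -> body[11..13], body so far='igcvxu8bsw249'
Chunk 4: stream[28..29]='0' size=0 (terminator). Final body='igcvxu8bsw249' (13 bytes)

Answer: 4 7 2 0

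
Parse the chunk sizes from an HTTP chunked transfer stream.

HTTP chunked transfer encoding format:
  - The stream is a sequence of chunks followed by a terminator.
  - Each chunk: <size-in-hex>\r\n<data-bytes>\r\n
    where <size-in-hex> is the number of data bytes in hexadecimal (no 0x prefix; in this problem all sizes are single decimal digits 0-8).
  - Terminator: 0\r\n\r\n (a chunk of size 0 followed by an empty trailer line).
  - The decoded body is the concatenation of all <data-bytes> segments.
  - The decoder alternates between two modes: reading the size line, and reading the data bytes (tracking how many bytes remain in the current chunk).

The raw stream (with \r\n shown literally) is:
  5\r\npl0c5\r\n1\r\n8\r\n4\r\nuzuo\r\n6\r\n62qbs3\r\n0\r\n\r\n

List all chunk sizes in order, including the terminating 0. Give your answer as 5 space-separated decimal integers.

Chunk 1: stream[0..1]='5' size=0x5=5, data at stream[3..8]='pl0c5' -> body[0..5], body so far='pl0c5'
Chunk 2: stream[10..11]='1' size=0x1=1, data at stream[13..14]='8' -> body[5..6], body so far='pl0c58'
Chunk 3: stream[16..17]='4' size=0x4=4, data at stream[19..23]='uzuo' -> body[6..10], body so far='pl0c58uzuo'
Chunk 4: stream[25..26]='6' size=0x6=6, data at stream[28..34]='62qbs3' -> body[10..16], body so far='pl0c58uzuo62qbs3'
Chunk 5: stream[36..37]='0' size=0 (terminator). Final body='pl0c58uzuo62qbs3' (16 bytes)

Answer: 5 1 4 6 0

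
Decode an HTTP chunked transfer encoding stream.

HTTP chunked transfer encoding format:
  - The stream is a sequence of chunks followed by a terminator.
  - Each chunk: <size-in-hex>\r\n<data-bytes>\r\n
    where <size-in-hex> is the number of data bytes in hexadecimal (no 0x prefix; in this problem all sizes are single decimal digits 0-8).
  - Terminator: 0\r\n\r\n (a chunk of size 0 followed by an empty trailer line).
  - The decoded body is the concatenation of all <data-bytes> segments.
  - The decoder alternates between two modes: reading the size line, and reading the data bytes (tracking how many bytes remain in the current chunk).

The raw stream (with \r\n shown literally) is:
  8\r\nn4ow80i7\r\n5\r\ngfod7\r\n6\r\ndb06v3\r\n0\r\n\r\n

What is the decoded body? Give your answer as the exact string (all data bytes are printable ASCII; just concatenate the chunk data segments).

Answer: n4ow80i7gfod7db06v3

Derivation:
Chunk 1: stream[0..1]='8' size=0x8=8, data at stream[3..11]='n4ow80i7' -> body[0..8], body so far='n4ow80i7'
Chunk 2: stream[13..14]='5' size=0x5=5, data at stream[16..21]='gfod7' -> body[8..13], body so far='n4ow80i7gfod7'
Chunk 3: stream[23..24]='6' size=0x6=6, data at stream[26..32]='db06v3' -> body[13..19], body so far='n4ow80i7gfod7db06v3'
Chunk 4: stream[34..35]='0' size=0 (terminator). Final body='n4ow80i7gfod7db06v3' (19 bytes)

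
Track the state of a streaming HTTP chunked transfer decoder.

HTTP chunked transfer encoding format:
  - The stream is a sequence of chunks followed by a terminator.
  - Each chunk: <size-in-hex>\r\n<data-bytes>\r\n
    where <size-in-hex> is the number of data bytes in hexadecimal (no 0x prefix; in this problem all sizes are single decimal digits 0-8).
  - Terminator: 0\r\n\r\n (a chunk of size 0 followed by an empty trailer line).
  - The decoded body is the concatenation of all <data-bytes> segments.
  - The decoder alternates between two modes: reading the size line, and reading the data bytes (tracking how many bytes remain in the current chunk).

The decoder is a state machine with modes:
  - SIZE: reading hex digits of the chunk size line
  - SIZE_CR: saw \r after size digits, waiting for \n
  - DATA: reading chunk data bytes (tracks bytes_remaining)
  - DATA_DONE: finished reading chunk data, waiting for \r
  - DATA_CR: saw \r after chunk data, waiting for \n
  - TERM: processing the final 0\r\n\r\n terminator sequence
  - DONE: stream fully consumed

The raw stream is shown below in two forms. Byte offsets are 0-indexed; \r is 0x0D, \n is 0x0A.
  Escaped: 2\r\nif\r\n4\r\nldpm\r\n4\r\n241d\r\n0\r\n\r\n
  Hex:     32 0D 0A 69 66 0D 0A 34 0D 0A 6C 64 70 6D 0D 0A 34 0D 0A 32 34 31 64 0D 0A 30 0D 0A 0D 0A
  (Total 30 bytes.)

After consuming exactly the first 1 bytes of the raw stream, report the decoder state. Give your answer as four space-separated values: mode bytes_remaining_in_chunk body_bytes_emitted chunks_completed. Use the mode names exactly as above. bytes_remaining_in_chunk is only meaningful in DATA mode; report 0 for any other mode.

Answer: SIZE 0 0 0

Derivation:
Byte 0 = '2': mode=SIZE remaining=0 emitted=0 chunks_done=0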